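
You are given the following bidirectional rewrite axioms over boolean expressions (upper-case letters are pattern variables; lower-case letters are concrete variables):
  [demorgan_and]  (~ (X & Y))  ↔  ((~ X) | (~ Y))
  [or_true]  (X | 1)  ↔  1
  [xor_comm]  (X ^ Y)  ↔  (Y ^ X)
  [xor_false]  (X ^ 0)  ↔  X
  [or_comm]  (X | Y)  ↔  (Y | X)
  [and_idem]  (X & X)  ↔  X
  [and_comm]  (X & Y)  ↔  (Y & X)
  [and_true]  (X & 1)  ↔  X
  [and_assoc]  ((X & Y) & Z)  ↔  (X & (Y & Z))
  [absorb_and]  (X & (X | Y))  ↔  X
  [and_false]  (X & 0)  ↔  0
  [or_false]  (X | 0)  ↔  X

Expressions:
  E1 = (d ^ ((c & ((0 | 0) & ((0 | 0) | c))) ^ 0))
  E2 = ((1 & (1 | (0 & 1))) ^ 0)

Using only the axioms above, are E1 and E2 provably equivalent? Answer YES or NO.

NO

Every axiom is a valid identity, so a rewrite proof would force E1 and E2 to agree under every assignment.
At c=0, d=0: E1 = 0 but E2 = 1; they differ, so no derivation exists.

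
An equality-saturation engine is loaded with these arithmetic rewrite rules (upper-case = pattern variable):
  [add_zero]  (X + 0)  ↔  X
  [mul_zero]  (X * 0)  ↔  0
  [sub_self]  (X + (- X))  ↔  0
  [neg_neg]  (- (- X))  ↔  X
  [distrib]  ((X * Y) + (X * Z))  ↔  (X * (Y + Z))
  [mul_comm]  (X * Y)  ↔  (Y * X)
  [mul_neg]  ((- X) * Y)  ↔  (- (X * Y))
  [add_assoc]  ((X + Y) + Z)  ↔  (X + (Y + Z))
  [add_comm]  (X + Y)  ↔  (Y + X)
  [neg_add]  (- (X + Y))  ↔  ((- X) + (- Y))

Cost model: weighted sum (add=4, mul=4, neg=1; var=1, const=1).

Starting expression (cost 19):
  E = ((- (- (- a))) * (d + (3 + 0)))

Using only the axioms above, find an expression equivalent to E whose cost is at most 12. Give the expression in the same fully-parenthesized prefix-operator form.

1. [neg_neg →] (- (- a))  →  a;  E = ((- a) * (d + (3 + 0)))
2. [add_comm →] (d + (3 + 0))  →  ((3 + 0) + d);  E = ((- a) * ((3 + 0) + d))
3. [add_zero →] (3 + 0)  →  3;  cost 12 ≤ 12, done

((- a) * (3 + d))   [cost 12]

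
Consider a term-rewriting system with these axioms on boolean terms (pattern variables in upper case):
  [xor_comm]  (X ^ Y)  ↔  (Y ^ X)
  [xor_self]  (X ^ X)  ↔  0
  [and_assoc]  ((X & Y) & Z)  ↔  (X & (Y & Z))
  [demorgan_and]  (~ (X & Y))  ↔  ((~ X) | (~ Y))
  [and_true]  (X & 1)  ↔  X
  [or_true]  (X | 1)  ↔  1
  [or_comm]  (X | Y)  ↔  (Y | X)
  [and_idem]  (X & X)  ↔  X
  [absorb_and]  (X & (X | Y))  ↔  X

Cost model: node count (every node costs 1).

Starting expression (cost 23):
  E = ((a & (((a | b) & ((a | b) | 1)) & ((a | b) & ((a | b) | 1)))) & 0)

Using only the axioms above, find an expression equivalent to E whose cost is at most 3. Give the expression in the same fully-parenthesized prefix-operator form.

1. [and_idem →] (((a | b) & ((a | b) | 1)) & ((a | b) & ((a | b) | 1)))  →  ((a | b) & ((a | b) | 1));  E = ((a & ((a | b) & ((a | b) | 1))) & 0)
2. [absorb_and →] ((a | b) & ((a | b) | 1))  →  (a | b);  E = ((a & (a | b)) & 0)
3. [absorb_and →] (a & (a | b))  →  a;  cost 3 ≤ 3, done

(a & 0)   [cost 3]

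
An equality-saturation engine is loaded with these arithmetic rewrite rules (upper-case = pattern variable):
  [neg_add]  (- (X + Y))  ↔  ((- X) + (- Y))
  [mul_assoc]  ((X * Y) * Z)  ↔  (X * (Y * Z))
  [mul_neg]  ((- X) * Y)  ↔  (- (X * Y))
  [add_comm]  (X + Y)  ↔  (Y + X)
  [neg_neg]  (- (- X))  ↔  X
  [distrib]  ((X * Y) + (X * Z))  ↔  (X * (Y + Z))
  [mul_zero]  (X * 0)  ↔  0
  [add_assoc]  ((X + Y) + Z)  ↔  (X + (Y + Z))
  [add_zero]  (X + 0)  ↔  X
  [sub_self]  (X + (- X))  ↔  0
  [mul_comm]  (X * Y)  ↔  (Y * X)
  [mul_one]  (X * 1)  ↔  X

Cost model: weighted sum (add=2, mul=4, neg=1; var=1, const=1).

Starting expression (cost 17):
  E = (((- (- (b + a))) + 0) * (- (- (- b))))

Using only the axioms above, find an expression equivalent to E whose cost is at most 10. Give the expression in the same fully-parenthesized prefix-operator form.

((b + a) * (- b))   [cost 10]

step 1: add_zero (→) rewrites ((- (- (b + a))) + 0) into (- (- (b + a))), now ((- (- (b + a))) * (- (- (- b))))
step 2: neg_neg (→) rewrites (- (- (b + a))) into (b + a), now ((b + a) * (- (- (- b))))
step 3: neg_neg (→) rewrites (- (- (- b))) into (- b), reaching cost 10 (bound 10)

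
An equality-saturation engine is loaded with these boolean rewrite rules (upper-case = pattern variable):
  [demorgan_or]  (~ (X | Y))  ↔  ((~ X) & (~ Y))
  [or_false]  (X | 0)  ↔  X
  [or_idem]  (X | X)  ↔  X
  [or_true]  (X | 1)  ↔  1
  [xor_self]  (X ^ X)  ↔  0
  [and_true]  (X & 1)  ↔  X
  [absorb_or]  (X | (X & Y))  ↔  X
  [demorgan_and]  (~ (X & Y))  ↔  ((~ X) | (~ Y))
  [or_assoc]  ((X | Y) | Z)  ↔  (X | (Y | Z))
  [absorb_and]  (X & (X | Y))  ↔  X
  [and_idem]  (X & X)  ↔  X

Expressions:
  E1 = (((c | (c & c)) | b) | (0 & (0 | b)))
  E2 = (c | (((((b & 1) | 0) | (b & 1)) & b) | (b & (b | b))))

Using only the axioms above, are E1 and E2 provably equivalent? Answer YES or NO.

1. [absorb_and →] (0 & (0 | b))  →  0;  E1 = (((c | (c & c)) | b) | 0)
2. [absorb_or →] (c | (c & c))  →  c;  E1 = ((c | b) | 0)
3. [or_false →] ((c | b) | 0)  →  (c | b)
4. [absorb_or ←] b  →  (b | (b & b));  E1 = (c | (b | (b & b)))
5. [and_idem ←] b  →  (b & b);  E1 = (c | ((b & b) | (b & b)))
6. [absorb_or ←] b  →  (b | (b & 1));  E1 = (c | (((b | (b & 1)) & b) | (b & b)))
7. [or_idem ←] b  →  (b | b);  E1 = (c | (((b | (b & 1)) & b) | (b & (b | b))))
8. [or_false ←] b  →  (b | 0);  E1 = (c | ((((b | 0) | (b & 1)) & b) | (b & (b | b))))
9. [and_true ←] b  →  (b & 1);  this is E2

YES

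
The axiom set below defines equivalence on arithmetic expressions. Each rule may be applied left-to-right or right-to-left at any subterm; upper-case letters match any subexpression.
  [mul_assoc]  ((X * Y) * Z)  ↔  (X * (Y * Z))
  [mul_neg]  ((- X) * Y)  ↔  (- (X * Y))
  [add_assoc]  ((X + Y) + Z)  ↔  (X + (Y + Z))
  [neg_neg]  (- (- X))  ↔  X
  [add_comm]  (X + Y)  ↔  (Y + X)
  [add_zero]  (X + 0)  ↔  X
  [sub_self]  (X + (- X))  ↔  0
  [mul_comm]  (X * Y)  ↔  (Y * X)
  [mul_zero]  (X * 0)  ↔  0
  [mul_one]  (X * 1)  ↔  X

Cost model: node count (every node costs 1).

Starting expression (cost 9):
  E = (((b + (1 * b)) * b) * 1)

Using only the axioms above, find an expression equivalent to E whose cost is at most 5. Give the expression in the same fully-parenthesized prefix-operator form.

((b + b) * b)   [cost 5]

1. [mul_comm →] (1 * b)  →  (b * 1);  E = (((b + (b * 1)) * b) * 1)
2. [mul_one →] (((b + (b * 1)) * b) * 1)  →  ((b + (b * 1)) * b)
3. [mul_one →] (b * 1)  →  b;  cost 5 ≤ 5, done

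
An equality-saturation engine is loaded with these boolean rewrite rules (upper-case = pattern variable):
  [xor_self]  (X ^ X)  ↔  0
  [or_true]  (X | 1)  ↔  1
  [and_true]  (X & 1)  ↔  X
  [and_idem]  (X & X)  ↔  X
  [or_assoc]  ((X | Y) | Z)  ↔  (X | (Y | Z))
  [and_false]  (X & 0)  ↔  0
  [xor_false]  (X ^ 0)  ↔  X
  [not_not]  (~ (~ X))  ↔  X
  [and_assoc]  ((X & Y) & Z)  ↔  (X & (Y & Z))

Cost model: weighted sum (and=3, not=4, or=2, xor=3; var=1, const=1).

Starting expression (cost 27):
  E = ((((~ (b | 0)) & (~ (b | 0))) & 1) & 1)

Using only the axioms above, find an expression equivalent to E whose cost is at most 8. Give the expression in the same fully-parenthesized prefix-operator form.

step 1: and_true (→) rewrites (((~ (b | 0)) & (~ (b | 0))) & 1) into ((~ (b | 0)) & (~ (b | 0))), now (((~ (b | 0)) & (~ (b | 0))) & 1)
step 2: and_idem (→) rewrites ((~ (b | 0)) & (~ (b | 0))) into (~ (b | 0)), now ((~ (b | 0)) & 1)
step 3: and_true (→) rewrites ((~ (b | 0)) & 1) into (~ (b | 0)), reaching cost 8 (bound 8)

(~ (b | 0))   [cost 8]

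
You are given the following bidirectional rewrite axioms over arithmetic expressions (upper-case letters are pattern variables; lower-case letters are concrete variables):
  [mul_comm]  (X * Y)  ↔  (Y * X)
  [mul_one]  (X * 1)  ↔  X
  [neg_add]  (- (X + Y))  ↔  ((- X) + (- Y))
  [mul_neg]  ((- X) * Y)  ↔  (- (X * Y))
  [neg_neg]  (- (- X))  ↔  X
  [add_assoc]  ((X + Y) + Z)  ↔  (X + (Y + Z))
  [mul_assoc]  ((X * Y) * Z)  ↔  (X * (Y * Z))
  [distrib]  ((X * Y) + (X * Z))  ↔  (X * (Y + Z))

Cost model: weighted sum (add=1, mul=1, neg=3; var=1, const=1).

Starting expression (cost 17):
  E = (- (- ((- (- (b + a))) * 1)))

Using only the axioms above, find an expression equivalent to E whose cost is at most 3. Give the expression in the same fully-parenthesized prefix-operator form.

1. [mul_one →] ((- (- (b + a))) * 1)  →  (- (- (b + a)));  E = (- (- (- (- (b + a)))))
2. [neg_neg →] (- (- (- (- (b + a)))))  →  (- (- (b + a)))
3. [neg_neg →] (- (- (b + a)))  →  (b + a);  cost 3 ≤ 3, done

(b + a)   [cost 3]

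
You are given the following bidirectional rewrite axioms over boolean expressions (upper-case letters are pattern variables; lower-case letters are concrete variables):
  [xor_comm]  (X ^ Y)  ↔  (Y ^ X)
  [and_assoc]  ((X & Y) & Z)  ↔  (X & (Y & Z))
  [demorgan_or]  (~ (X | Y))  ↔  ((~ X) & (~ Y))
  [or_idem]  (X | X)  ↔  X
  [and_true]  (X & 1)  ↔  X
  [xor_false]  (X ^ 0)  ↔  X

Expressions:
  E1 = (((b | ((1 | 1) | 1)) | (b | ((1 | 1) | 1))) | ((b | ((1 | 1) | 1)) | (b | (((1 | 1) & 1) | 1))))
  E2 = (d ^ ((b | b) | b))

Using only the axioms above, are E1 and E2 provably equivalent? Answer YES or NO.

Every axiom is a valid identity, so a rewrite proof would force E1 and E2 to agree under every assignment.
At b=0, d=0: E1 = 1 but E2 = 0; they differ, so no derivation exists.

NO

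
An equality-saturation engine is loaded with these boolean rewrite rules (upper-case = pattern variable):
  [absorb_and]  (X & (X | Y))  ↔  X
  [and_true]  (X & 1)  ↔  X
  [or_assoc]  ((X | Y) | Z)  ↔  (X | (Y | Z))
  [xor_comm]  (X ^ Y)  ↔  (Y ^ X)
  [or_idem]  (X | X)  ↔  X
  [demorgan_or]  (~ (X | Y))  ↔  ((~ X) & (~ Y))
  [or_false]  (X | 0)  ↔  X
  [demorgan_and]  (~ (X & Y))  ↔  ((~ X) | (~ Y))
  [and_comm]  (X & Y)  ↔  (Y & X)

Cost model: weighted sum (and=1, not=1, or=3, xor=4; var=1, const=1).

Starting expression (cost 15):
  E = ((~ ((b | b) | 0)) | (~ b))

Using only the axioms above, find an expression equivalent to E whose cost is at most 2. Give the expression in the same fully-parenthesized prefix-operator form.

step 1: or_false (→) rewrites ((b | b) | 0) into (b | b), now ((~ (b | b)) | (~ b))
step 2: or_idem (→) rewrites (b | b) into b, now ((~ b) | (~ b))
step 3: or_idem (→) rewrites ((~ b) | (~ b)) into (~ b), reaching cost 2 (bound 2)

(~ b)   [cost 2]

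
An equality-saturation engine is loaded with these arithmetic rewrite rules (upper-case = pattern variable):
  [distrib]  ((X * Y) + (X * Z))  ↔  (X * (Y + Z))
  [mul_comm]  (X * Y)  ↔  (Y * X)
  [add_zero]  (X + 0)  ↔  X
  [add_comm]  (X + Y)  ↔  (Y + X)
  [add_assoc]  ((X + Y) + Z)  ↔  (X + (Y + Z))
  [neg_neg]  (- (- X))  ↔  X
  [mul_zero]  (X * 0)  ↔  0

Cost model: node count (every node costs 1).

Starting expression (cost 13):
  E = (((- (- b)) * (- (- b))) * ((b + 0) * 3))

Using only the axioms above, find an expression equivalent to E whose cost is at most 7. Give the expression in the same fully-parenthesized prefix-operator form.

step 1: add_zero (→) rewrites (b + 0) into b, now (((- (- b)) * (- (- b))) * (b * 3))
step 2: neg_neg (→) rewrites (- (- b)) into b, now ((b * (- (- b))) * (b * 3))
step 3: neg_neg (→) rewrites (- (- b)) into b, reaching cost 7 (bound 7)

((b * b) * (b * 3))   [cost 7]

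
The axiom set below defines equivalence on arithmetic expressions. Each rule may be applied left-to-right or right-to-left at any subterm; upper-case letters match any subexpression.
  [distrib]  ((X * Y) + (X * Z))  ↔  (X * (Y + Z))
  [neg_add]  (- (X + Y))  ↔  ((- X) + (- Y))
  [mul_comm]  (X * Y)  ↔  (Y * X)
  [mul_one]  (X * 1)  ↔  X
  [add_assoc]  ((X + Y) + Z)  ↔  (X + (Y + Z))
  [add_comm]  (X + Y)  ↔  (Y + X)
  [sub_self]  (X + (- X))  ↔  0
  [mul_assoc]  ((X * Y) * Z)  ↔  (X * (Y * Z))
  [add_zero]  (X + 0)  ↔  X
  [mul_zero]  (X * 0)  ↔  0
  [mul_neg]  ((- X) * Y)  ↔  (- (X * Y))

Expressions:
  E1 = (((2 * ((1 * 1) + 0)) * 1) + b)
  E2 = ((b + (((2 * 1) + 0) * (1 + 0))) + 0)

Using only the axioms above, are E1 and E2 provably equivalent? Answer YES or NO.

1. [mul_one →] (1 * 1)  →  1;  E1 = (((2 * (1 + 0)) * 1) + b)
2. [add_zero →] (1 + 0)  →  1;  E1 = (((2 * 1) * 1) + b)
3. [mul_one →] (2 * 1)  →  2;  E1 = ((2 * 1) + b)
4. [mul_one →] (2 * 1)  →  2;  E1 = (2 + b)
5. [add_comm →] (2 + b)  →  (b + 2)
6. [add_zero ←] 2  →  (2 + 0);  E1 = (b + (2 + 0))
7. [add_zero ←] (b + (2 + 0))  →  ((b + (2 + 0)) + 0)
8. [mul_one ←] (2 + 0)  →  ((2 + 0) * 1);  E1 = ((b + ((2 + 0) * 1)) + 0)
9. [add_zero ←] 1  →  (1 + 0);  E1 = ((b + ((2 + 0) * (1 + 0))) + 0)
10. [mul_one ←] 2  →  (2 * 1);  this is E2

YES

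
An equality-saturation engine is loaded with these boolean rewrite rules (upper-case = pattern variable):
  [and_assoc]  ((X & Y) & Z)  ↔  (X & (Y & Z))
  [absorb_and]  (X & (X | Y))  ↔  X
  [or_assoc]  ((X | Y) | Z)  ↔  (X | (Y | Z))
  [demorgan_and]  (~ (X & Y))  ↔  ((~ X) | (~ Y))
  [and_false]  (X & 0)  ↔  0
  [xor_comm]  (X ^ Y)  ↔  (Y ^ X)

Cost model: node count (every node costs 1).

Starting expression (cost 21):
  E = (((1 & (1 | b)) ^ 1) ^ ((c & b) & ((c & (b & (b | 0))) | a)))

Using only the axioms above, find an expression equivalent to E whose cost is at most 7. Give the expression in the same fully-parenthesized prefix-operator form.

1. [absorb_and →] (b & (b | 0))  →  b;  E = (((1 & (1 | b)) ^ 1) ^ ((c & b) & ((c & b) | a)))
2. [absorb_and →] (1 & (1 | b))  →  1;  E = ((1 ^ 1) ^ ((c & b) & ((c & b) | a)))
3. [absorb_and →] ((c & b) & ((c & b) | a))  →  (c & b);  cost 7 ≤ 7, done

((1 ^ 1) ^ (c & b))   [cost 7]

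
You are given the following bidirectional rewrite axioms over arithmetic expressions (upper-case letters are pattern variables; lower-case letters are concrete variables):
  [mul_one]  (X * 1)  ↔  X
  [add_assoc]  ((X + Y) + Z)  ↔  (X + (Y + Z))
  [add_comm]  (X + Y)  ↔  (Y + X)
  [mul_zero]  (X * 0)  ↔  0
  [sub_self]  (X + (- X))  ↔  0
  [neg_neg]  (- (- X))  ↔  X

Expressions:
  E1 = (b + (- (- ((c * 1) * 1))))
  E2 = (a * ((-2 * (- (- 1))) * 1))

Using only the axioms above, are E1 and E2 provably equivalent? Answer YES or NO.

NO

All listed rules preserve value, hence provable equivalence implies equal values everywhere; look for a separating assignment.
a=0, b=0, c=1 gives E1 ↦ 1, E2 ↦ 0; values differ ⇒ not provably equivalent.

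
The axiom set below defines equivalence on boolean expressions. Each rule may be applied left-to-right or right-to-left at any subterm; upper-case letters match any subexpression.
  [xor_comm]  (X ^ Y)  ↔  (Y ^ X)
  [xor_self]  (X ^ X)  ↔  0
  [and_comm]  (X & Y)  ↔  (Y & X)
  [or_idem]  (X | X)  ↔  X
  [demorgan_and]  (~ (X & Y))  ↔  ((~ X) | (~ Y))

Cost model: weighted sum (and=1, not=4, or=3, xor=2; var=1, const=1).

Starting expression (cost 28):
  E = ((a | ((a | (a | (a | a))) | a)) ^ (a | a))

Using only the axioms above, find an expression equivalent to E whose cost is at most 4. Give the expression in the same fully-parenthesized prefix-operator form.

step 1: or_idem (→) rewrites (a | a) into a, now ((a | ((a | (a | a)) | a)) ^ (a | a))
step 2: or_idem (→) rewrites (a | a) into a, now ((a | ((a | a) | a)) ^ (a | a))
step 3: or_idem (→) rewrites (a | a) into a, now ((a | (a | a)) ^ (a | a))
step 4: or_idem (→) rewrites (a | a) into a, now ((a | a) ^ (a | a))
step 5: or_idem (→) rewrites (a | a) into a, now (a ^ (a | a))
step 6: or_idem (→) rewrites (a | a) into a, reaching cost 4 (bound 4)

(a ^ a)   [cost 4]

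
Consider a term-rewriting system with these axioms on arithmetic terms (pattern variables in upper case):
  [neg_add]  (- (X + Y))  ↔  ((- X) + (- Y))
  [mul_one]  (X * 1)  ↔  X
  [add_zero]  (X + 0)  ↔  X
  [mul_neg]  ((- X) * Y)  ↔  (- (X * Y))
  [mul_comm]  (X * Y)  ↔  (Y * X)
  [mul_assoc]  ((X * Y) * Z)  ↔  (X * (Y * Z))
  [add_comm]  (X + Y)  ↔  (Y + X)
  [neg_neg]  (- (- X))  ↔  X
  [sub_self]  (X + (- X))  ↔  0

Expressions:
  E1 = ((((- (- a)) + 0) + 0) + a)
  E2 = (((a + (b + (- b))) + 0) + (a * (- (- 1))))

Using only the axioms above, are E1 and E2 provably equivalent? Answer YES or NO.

YES

1. [add_zero →] (((- (- a)) + 0) + 0)  →  ((- (- a)) + 0);  E1 = (((- (- a)) + 0) + a)
2. [add_zero →] ((- (- a)) + 0)  →  (- (- a));  E1 = ((- (- a)) + a)
3. [neg_neg →] (- (- a))  →  a;  E1 = (a + a)
4. [add_zero ←] a  →  (a + 0);  E1 = ((a + 0) + a)
5. [sub_self ←] 0  →  (b + (- b));  E1 = ((a + (b + (- b))) + a)
6. [mul_one ←] a  →  (a * 1);  E1 = ((a + (b + (- b))) + (a * 1))
7. [neg_neg ←] 1  →  (- (- 1));  E1 = ((a + (b + (- b))) + (a * (- (- 1))))
8. [add_zero ←] (a + (b + (- b)))  →  ((a + (b + (- b))) + 0);  this is E2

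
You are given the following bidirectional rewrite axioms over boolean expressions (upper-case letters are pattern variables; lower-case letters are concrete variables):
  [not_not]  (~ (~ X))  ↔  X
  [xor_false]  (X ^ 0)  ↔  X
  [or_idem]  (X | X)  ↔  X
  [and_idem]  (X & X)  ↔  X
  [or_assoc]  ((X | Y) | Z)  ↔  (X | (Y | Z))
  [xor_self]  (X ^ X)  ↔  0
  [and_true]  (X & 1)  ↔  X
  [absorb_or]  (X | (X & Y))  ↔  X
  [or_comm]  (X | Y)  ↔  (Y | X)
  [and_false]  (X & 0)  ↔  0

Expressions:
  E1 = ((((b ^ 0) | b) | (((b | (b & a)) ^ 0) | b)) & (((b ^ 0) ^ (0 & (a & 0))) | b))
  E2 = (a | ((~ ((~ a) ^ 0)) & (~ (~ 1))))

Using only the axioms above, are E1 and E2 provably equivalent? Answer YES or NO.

All listed rules preserve value, hence provable equivalence implies equal values everywhere; look for a separating assignment.
a=0, b=1 gives E1 ↦ 1, E2 ↦ 0; values differ ⇒ not provably equivalent.

NO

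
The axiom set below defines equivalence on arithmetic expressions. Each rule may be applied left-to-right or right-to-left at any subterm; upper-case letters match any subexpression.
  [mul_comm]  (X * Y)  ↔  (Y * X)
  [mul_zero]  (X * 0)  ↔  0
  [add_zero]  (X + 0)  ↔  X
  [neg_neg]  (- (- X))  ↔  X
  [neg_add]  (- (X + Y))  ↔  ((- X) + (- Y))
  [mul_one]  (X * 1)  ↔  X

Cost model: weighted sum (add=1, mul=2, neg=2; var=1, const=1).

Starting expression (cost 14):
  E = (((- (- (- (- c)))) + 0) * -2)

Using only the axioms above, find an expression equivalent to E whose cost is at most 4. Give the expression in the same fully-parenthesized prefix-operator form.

(1) (- (- (- (- c))))  =[neg_neg →]=  (- (- c))    ⊢ (((- (- c)) + 0) * -2)
(2) (- (- c))  =[neg_neg →]=  c    ⊢ ((c + 0) * -2)
(3) (c + 0)  =[add_zero →]=  c    ⊢ cost 4, within 4

(c * -2)   [cost 4]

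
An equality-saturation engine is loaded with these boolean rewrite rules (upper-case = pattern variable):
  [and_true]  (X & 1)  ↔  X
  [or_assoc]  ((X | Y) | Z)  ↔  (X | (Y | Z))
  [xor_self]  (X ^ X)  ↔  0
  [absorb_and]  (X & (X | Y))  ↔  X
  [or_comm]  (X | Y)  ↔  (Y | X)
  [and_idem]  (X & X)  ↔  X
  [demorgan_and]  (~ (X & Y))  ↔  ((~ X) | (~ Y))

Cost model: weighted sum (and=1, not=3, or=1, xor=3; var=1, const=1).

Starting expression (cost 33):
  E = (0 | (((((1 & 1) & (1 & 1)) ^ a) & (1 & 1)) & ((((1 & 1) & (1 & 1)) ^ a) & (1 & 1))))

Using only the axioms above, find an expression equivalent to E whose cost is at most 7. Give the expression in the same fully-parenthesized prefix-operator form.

(1) (((((1 & 1) & (1 & 1)) ^ a) & (1 & 1)) & ((((1 & 1) & (1 & 1)) ^ a) & (1 & 1)))  =[and_idem →]=  ((((1 & 1) & (1 & 1)) ^ a) & (1 & 1))    ⊢ (0 | ((((1 & 1) & (1 & 1)) ^ a) & (1 & 1)))
(2) (1 & 1)  =[and_idem →]=  1    ⊢ (0 | ((((1 & 1) & (1 & 1)) ^ a) & 1))
(3) ((1 & 1) & (1 & 1))  =[and_idem →]=  (1 & 1)    ⊢ (0 | (((1 & 1) ^ a) & 1))
(4) (1 & 1)  =[and_idem →]=  1    ⊢ (0 | ((1 ^ a) & 1))
(5) ((1 ^ a) & 1)  =[and_true →]=  (1 ^ a)    ⊢ cost 7, within 7

(0 | (1 ^ a))   [cost 7]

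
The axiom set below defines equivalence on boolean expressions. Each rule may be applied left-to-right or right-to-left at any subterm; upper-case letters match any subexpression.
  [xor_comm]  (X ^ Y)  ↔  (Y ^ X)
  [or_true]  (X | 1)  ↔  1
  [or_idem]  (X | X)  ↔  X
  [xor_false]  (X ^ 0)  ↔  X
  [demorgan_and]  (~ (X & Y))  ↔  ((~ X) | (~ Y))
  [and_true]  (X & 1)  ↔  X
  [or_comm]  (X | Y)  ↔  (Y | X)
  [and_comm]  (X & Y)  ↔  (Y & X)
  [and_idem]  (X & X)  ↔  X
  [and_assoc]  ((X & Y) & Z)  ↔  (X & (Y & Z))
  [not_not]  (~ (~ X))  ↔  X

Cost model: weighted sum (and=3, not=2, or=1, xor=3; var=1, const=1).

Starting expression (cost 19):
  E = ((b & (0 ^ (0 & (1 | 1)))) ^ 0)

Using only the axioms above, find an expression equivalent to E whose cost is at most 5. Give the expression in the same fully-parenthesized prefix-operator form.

(1) (1 | 1)  =[or_idem →]=  1    ⊢ ((b & (0 ^ (0 & 1))) ^ 0)
(2) ((b & (0 ^ (0 & 1))) ^ 0)  =[xor_false →]=  (b & (0 ^ (0 & 1)))
(3) (0 & 1)  =[and_true →]=  0    ⊢ (b & (0 ^ 0))
(4) (0 ^ 0)  =[xor_false →]=  0    ⊢ cost 5, within 5

(b & 0)   [cost 5]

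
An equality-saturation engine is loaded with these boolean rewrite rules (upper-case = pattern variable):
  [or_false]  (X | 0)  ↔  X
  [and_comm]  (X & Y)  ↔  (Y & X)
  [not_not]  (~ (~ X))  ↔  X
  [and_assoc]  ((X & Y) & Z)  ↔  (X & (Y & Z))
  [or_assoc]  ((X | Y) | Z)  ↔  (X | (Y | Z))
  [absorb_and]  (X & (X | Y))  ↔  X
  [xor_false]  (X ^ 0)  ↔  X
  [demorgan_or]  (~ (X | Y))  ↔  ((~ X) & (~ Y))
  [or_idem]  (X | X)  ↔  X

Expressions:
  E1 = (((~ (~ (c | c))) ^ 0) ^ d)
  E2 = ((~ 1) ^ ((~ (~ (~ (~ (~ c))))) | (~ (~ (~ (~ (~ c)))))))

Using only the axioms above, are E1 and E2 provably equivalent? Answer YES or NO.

The axioms are sound identities: if E1 ↔* E2 then E1 and E2 evaluate identically under any assignment.
Under c=0, d=0: E1 evaluates to 0, E2 to 1. Distinct ⇒ no rewrite sequence connects them.

NO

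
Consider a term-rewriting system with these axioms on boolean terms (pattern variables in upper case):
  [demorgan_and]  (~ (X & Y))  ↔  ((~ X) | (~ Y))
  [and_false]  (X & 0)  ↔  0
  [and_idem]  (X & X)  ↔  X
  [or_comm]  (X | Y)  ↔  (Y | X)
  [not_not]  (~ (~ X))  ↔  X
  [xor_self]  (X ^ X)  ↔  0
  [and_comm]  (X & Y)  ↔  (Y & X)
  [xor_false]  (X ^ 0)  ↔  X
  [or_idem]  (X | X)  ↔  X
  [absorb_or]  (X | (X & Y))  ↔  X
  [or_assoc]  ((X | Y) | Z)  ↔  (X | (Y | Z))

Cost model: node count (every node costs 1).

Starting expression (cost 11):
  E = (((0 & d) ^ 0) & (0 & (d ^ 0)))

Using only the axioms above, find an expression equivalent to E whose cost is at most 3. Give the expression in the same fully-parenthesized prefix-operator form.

1. [xor_false →] (d ^ 0)  →  d;  E = (((0 & d) ^ 0) & (0 & d))
2. [xor_false →] ((0 & d) ^ 0)  →  (0 & d);  E = ((0 & d) & (0 & d))
3. [and_idem →] ((0 & d) & (0 & d))  →  (0 & d);  cost 3 ≤ 3, done

(0 & d)   [cost 3]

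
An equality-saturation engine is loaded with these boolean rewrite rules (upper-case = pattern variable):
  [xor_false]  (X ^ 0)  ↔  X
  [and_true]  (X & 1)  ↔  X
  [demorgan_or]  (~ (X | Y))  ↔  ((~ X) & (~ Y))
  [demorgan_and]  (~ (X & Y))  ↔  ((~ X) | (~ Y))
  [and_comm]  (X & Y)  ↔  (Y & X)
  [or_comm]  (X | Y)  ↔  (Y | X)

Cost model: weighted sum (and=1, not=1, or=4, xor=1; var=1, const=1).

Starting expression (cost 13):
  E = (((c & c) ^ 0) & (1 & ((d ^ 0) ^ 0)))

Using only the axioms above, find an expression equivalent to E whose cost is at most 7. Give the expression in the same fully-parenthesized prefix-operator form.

step 1: xor_false (→) rewrites ((d ^ 0) ^ 0) into (d ^ 0), now (((c & c) ^ 0) & (1 & (d ^ 0)))
step 2: xor_false (→) rewrites ((c & c) ^ 0) into (c & c), now ((c & c) & (1 & (d ^ 0)))
step 3: xor_false (→) rewrites (d ^ 0) into d, reaching cost 7 (bound 7)

((c & c) & (1 & d))   [cost 7]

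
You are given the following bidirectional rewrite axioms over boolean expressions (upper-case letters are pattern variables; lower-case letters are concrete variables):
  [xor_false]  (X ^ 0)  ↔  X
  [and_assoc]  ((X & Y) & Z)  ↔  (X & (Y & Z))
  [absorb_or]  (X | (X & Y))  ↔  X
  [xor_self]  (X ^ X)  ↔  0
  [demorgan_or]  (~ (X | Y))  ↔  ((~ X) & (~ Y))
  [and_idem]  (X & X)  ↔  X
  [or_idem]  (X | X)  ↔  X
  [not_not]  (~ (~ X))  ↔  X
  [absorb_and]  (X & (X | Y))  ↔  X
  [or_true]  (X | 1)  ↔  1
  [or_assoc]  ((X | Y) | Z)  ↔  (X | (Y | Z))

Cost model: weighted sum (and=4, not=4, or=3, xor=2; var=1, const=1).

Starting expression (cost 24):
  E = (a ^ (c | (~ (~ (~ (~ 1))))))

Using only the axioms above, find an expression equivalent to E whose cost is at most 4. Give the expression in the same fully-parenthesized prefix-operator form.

1. [not_not →] (~ (~ (~ 1)))  →  (~ 1);  E = (a ^ (c | (~ (~ 1))))
2. [not_not →] (~ (~ 1))  →  1;  E = (a ^ (c | 1))
3. [or_true →] (c | 1)  →  1;  cost 4 ≤ 4, done

(a ^ 1)   [cost 4]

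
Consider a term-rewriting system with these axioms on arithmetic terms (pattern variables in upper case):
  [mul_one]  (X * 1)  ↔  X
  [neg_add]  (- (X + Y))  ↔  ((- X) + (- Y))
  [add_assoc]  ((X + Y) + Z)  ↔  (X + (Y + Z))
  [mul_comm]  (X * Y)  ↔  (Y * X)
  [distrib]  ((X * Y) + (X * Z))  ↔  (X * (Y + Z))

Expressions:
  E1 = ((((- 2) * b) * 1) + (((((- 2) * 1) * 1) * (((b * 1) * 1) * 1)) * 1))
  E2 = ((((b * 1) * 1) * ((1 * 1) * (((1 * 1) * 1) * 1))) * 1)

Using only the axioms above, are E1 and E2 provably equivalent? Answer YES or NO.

All listed rules preserve value, hence provable equivalence implies equal values everywhere; look for a separating assignment.
b=1 gives E1 ↦ -4, E2 ↦ 1; values differ ⇒ not provably equivalent.

NO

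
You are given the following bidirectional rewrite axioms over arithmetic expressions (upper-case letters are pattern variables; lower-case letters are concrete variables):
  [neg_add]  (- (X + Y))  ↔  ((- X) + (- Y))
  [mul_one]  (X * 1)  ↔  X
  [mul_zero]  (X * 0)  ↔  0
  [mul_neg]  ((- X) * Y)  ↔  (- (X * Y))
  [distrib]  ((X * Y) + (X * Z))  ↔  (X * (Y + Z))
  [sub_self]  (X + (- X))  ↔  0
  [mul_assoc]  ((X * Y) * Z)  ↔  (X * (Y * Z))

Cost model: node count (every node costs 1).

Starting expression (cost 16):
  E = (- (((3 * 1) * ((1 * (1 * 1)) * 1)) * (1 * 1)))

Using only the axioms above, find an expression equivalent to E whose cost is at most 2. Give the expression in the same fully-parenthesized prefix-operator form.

step 1: mul_one (→) rewrites (1 * 1) into 1, now (- (((3 * 1) * ((1 * 1) * 1)) * (1 * 1)))
step 2: mul_one (→) rewrites (1 * 1) into 1, now (- (((3 * 1) * (1 * 1)) * (1 * 1)))
step 3: mul_one (→) rewrites (1 * 1) into 1, now (- (((3 * 1) * (1 * 1)) * 1))
step 4: mul_one (→) rewrites (1 * 1) into 1, now (- (((3 * 1) * 1) * 1))
step 5: mul_one (→) rewrites ((3 * 1) * 1) into (3 * 1), now (- ((3 * 1) * 1))
step 6: mul_one (→) rewrites (3 * 1) into 3, now (- (3 * 1))
step 7: mul_one (→) rewrites (3 * 1) into 3, reaching cost 2 (bound 2)

(- 3)   [cost 2]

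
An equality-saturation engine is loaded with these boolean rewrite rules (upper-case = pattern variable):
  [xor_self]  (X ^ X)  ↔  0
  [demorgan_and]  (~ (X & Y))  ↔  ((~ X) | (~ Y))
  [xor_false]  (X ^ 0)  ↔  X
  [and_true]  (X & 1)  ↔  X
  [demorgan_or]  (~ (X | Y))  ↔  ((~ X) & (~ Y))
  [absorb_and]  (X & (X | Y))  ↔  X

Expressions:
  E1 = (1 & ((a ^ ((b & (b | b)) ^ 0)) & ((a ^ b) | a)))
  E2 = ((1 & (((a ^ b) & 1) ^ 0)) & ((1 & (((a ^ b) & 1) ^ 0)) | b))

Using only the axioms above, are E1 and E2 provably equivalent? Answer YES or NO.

YES

(1) (b & (b | b))  =[absorb_and →]=  b    ⊢ (1 & ((a ^ (b ^ 0)) & ((a ^ b) | a)))
(2) (b ^ 0)  =[xor_false →]=  b    ⊢ (1 & ((a ^ b) & ((a ^ b) | a)))
(3) ((a ^ b) & ((a ^ b) | a))  =[absorb_and →]=  (a ^ b)    ⊢ (1 & (a ^ b))
(4) (a ^ b)  =[and_true ←]=  ((a ^ b) & 1)    ⊢ (1 & ((a ^ b) & 1))
(5) ((a ^ b) & 1)  =[xor_false ←]=  (((a ^ b) & 1) ^ 0)    ⊢ (1 & (((a ^ b) & 1) ^ 0))
(6) (1 & (((a ^ b) & 1) ^ 0))  =[absorb_and ←]=  ((1 & (((a ^ b) & 1) ^ 0)) & ((1 & (((a ^ b) & 1) ^ 0)) | b))    ⊢ E2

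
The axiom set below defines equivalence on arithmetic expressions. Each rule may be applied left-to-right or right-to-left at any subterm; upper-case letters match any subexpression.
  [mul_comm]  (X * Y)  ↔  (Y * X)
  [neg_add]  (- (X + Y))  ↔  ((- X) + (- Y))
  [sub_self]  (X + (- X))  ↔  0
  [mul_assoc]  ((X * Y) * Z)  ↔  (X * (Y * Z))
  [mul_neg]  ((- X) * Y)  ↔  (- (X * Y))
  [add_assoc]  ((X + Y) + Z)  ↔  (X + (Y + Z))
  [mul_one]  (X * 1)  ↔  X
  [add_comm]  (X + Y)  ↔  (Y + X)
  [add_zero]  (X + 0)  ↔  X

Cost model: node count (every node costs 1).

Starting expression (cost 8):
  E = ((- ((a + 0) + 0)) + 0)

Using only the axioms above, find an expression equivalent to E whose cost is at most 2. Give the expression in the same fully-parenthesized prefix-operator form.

step 1: add_zero (→) rewrites (a + 0) into a, now ((- (a + 0)) + 0)
step 2: add_zero (→) rewrites ((- (a + 0)) + 0) into (- (a + 0))
step 3: add_zero (→) rewrites (a + 0) into a, reaching cost 2 (bound 2)

(- a)   [cost 2]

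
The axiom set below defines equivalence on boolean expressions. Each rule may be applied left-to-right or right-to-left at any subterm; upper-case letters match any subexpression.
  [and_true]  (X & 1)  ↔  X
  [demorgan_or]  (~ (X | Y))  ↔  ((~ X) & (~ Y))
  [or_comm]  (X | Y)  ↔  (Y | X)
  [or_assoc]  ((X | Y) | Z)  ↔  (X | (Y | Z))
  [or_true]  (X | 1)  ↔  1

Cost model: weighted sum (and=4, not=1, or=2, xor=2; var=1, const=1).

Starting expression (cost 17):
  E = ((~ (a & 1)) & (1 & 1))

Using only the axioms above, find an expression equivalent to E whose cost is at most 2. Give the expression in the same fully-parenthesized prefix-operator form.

(1) (a & 1)  =[and_true →]=  a    ⊢ ((~ a) & (1 & 1))
(2) (1 & 1)  =[and_true →]=  1    ⊢ ((~ a) & 1)
(3) ((~ a) & 1)  =[and_true →]=  (~ a)    ⊢ cost 2, within 2

(~ a)   [cost 2]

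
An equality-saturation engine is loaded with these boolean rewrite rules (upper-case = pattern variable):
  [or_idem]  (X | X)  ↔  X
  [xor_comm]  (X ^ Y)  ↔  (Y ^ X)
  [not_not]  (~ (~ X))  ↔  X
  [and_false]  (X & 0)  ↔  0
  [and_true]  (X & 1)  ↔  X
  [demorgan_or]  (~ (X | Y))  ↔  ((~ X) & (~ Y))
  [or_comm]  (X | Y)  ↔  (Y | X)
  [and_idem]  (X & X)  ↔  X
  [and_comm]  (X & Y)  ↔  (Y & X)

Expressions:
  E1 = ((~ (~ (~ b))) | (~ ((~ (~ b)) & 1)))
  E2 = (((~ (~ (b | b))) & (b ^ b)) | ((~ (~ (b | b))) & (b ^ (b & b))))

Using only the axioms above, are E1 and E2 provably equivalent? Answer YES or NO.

NO

The axioms are sound identities: if E1 ↔* E2 then E1 and E2 evaluate identically under any assignment.
Under b=0: E1 evaluates to 1, E2 to 0. Distinct ⇒ no rewrite sequence connects them.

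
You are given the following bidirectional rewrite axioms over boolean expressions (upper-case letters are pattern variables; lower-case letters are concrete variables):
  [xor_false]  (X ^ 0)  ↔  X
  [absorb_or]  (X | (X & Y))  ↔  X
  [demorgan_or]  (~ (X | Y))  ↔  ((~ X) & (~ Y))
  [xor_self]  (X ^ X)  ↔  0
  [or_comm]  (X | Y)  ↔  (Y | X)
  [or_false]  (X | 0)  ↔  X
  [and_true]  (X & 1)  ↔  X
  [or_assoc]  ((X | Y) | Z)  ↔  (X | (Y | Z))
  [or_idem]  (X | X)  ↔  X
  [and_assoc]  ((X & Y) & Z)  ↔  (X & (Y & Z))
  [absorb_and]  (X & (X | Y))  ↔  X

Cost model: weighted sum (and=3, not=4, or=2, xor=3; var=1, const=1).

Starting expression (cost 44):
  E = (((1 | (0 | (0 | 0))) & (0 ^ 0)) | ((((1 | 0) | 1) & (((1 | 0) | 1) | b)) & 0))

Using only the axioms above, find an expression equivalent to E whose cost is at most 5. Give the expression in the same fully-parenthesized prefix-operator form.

(1 & 0)   [cost 5]

(1) (((1 | 0) | 1) & (((1 | 0) | 1) | b))  =[absorb_and →]=  ((1 | 0) | 1)    ⊢ (((1 | (0 | (0 | 0))) & (0 ^ 0)) | (((1 | 0) | 1) & 0))
(2) (1 | 0)  =[or_false →]=  1    ⊢ (((1 | (0 | (0 | 0))) & (0 ^ 0)) | ((1 | 1) & 0))
(3) (0 | 0)  =[or_false →]=  0    ⊢ (((1 | (0 | 0)) & (0 ^ 0)) | ((1 | 1) & 0))
(4) (0 ^ 0)  =[xor_false →]=  0    ⊢ (((1 | (0 | 0)) & 0) | ((1 | 1) & 0))
(5) (0 | 0)  =[or_false →]=  0    ⊢ (((1 | 0) & 0) | ((1 | 1) & 0))
(6) (1 | 1)  =[or_idem →]=  1    ⊢ (((1 | 0) & 0) | (1 & 0))
(7) (1 | 0)  =[or_false →]=  1    ⊢ ((1 & 0) | (1 & 0))
(8) ((1 & 0) | (1 & 0))  =[or_idem →]=  (1 & 0)    ⊢ cost 5, within 5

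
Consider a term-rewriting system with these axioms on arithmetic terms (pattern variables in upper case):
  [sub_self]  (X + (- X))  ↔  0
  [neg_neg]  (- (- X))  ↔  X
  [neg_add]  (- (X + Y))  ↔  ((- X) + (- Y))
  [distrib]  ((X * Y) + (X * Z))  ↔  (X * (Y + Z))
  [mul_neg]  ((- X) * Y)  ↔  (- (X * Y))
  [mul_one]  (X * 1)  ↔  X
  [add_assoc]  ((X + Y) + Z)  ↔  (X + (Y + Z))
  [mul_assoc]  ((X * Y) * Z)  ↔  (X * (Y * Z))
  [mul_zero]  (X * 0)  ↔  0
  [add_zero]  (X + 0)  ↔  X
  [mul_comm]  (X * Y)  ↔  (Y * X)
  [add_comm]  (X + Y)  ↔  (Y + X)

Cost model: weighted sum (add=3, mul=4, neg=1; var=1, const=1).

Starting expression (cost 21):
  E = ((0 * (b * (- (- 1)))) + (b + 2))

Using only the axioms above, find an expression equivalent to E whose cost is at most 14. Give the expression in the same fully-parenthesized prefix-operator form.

1. [add_comm →] (b + 2)  →  (2 + b);  E = ((0 * (b * (- (- 1)))) + (2 + b))
2. [neg_neg →] (- (- 1))  →  1;  E = ((0 * (b * 1)) + (2 + b))
3. [mul_one →] (b * 1)  →  b;  cost 14 ≤ 14, done

((0 * b) + (2 + b))   [cost 14]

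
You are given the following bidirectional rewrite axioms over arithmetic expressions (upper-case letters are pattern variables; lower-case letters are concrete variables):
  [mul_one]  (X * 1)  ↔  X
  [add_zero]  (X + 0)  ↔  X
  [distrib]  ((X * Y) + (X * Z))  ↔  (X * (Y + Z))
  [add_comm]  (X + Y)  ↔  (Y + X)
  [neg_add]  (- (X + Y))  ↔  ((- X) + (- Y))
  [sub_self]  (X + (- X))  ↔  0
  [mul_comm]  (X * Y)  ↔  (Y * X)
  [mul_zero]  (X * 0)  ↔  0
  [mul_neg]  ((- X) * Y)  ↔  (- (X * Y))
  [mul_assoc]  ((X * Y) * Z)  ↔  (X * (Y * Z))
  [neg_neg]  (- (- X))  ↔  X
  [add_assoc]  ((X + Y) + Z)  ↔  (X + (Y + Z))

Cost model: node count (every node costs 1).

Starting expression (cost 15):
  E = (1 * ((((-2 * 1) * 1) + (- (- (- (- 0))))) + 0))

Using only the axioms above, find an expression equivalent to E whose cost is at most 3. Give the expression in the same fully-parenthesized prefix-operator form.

(-2 + 0)   [cost 3]

step 1: neg_neg (→) rewrites (- (- (- 0))) into (- 0), now (1 * ((((-2 * 1) * 1) + (- (- 0))) + 0))
step 2: mul_comm (→) rewrites (1 * ((((-2 * 1) * 1) + (- (- 0))) + 0)) into (((((-2 * 1) * 1) + (- (- 0))) + 0) * 1)
step 3: neg_neg (→) rewrites (- (- 0)) into 0, now (((((-2 * 1) * 1) + 0) + 0) * 1)
step 4: mul_one (→) rewrites (((((-2 * 1) * 1) + 0) + 0) * 1) into ((((-2 * 1) * 1) + 0) + 0)
step 5: mul_one (→) rewrites (-2 * 1) into -2, now (((-2 * 1) + 0) + 0)
step 6: mul_one (→) rewrites (-2 * 1) into -2, now ((-2 + 0) + 0)
step 7: add_zero (→) rewrites ((-2 + 0) + 0) into (-2 + 0), reaching cost 3 (bound 3)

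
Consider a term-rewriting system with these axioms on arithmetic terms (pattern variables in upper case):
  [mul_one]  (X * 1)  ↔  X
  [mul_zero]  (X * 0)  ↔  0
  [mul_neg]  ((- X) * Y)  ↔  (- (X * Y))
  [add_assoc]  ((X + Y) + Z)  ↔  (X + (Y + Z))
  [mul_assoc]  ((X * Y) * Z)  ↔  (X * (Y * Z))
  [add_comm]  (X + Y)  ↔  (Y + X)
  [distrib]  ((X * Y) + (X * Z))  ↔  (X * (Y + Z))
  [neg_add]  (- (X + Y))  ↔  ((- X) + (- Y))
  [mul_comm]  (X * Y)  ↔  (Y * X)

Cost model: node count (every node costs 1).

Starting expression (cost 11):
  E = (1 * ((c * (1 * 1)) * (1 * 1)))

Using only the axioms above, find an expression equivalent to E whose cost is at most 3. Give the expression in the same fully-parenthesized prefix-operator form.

(c * 1)   [cost 3]

(1) (1 * 1)  =[mul_one →]=  1    ⊢ (1 * ((c * 1) * (1 * 1)))
(2) (1 * 1)  =[mul_one →]=  1    ⊢ (1 * ((c * 1) * 1))
(3) (1 * ((c * 1) * 1))  =[mul_comm →]=  (((c * 1) * 1) * 1)
(4) ((c * 1) * 1)  =[mul_assoc →]=  (c * (1 * 1))    ⊢ ((c * (1 * 1)) * 1)
(5) ((c * (1 * 1)) * 1)  =[mul_one →]=  (c * (1 * 1))
(6) (1 * 1)  =[mul_one →]=  1    ⊢ cost 3, within 3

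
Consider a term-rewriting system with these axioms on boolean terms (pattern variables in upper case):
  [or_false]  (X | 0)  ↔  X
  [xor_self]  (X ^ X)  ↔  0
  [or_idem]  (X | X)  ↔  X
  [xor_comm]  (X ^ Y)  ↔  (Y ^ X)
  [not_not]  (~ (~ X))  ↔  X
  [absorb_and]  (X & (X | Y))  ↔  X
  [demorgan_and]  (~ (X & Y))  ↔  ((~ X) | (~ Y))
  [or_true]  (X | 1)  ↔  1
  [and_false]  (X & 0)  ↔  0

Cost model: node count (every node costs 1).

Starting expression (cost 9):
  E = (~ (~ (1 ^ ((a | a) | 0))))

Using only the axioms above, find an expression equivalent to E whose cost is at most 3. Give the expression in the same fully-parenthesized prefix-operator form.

1. [not_not →] (~ (~ (1 ^ ((a | a) | 0))))  →  (1 ^ ((a | a) | 0))
2. [or_false →] ((a | a) | 0)  →  (a | a);  E = (1 ^ (a | a))
3. [or_idem →] (a | a)  →  a;  cost 3 ≤ 3, done

(1 ^ a)   [cost 3]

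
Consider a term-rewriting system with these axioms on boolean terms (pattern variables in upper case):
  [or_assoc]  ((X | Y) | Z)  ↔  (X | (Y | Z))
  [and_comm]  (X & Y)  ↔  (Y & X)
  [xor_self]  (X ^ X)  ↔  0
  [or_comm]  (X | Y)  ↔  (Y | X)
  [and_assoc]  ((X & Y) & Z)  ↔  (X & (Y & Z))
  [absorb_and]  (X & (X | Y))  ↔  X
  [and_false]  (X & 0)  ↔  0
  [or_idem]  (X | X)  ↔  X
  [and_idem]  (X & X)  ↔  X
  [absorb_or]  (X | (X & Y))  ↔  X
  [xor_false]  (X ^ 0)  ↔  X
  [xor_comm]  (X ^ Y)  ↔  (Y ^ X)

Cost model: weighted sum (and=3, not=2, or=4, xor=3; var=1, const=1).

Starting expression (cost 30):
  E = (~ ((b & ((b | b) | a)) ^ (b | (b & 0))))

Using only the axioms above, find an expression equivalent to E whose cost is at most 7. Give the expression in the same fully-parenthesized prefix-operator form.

(~ (b ^ b))   [cost 7]

(1) (b | b)  =[or_idem →]=  b    ⊢ (~ ((b & (b | a)) ^ (b | (b & 0))))
(2) (b & (b | a))  =[absorb_and →]=  b    ⊢ (~ (b ^ (b | (b & 0))))
(3) (b | (b & 0))  =[absorb_or →]=  b    ⊢ cost 7, within 7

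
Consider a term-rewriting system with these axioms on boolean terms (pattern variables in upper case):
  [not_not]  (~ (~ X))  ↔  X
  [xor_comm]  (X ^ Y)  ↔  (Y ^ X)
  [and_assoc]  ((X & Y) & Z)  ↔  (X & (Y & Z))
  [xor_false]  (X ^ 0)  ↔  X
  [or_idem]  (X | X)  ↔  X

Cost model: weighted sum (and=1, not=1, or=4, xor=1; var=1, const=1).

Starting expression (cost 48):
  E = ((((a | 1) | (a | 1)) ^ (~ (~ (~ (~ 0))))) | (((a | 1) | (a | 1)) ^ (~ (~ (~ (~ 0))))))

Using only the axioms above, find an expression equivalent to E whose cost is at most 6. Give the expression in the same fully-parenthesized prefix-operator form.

(a | 1)   [cost 6]

step 1: or_idem (→) rewrites ((((a | 1) | (a | 1)) ^ (~ (~ (~ (~ 0))))) | (((a | 1) | (a | 1)) ^ (~ (~ (~ (~ 0)))))) into (((a | 1) | (a | 1)) ^ (~ (~ (~ (~ 0)))))
step 2: not_not (→) rewrites (~ (~ (~ (~ 0)))) into (~ (~ 0)), now (((a | 1) | (a | 1)) ^ (~ (~ 0)))
step 3: not_not (→) rewrites (~ (~ 0)) into 0, now (((a | 1) | (a | 1)) ^ 0)
step 4: or_idem (→) rewrites ((a | 1) | (a | 1)) into (a | 1), now ((a | 1) ^ 0)
step 5: xor_false (→) rewrites ((a | 1) ^ 0) into (a | 1), reaching cost 6 (bound 6)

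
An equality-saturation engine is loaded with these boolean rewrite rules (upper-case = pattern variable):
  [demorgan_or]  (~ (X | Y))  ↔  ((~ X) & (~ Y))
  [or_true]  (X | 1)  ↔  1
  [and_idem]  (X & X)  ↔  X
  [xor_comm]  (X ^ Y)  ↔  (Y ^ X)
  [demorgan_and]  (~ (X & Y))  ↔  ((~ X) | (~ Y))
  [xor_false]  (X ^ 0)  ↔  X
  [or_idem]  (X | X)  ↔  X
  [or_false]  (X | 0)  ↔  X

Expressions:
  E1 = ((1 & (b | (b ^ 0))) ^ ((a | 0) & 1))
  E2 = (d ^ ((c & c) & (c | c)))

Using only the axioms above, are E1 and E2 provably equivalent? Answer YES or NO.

NO

The axioms are sound identities: if E1 ↔* E2 then E1 and E2 evaluate identically under any assignment.
Under a=0, b=0, c=0, d=1: E1 evaluates to 0, E2 to 1. Distinct ⇒ no rewrite sequence connects them.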